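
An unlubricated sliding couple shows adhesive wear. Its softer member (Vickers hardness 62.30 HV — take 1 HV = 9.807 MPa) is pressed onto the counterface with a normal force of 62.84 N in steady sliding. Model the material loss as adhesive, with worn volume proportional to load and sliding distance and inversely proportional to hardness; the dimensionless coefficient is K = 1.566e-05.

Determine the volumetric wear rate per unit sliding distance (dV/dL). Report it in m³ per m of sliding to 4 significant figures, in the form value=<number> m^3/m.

value=1.611e-12 m^3/m

The computation keeps exact precision. Intermediate values are shown rounded; one final rounding, at four significant figures.
Convert: Hardness H = 62.30 HV × 9.807 MPa/HV = 611.0 MPa = 6.110e+08 Pa.
In SI base units, W = 62.84 N, H = 6.110e+08 Pa, K = 1.566e-05.
Volumetric rate dV/dL = K·W/H, per unit distance: 1.566e-05 · 62.84 / 6.110e+08 = 1.611e-12 m³/m.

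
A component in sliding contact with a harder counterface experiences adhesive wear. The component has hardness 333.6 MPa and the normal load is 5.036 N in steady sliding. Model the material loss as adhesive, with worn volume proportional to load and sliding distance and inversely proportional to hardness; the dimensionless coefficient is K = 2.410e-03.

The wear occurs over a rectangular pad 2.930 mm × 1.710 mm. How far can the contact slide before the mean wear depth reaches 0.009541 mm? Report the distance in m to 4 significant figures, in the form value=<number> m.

value=1.314 m

All working math holds exact precision — intermediate values are printed rounded. Rounded once at the end: four significant digits.
Convert: Hardness H = 333.6 MPa = 3.336e+08 Pa.
Convert: Pad sides 2.930 mm × 1.710 mm = 0.002930 m × 0.001710 m. Contact area A = 0.002930 m × 0.001710 m = 5.010e-06 m².
Convert: Depth limit h_lim = 0.009541 mm = 9.541e-06 m.
Expressed in SI base units: W = 5.036 N, H = 3.336e+08 Pa, K = 2.410e-03.
Permissible volume V_lim = h_lim·A = 9.541e-06 · 5.010e-06 = 4.780e-11 m³.
So the life L = V_lim·H/(K·W) = 4.780e-11 · 3.336e+08 / (2.410e-03 · 5.036) = 1.314 m.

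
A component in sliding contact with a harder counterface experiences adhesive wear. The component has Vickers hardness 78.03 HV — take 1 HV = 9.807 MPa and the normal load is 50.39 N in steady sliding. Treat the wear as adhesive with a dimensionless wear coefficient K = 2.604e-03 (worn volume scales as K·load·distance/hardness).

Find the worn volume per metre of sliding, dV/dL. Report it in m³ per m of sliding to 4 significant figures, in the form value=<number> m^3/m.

Each operation keeps full float precision — quoted intermediates are rounded, and rounded just once: four significant digits.
Hardness H = 78.03 HV × 9.807 MPa/HV = 765.2 MPa = 7.652e+08 Pa.
SI base units throughout: W = 50.39 N, H = 7.652e+08 Pa, K = 2.604e-03.
Volumetric rate dV/dL = K·W/H, per unit distance: 2.604e-03 · 50.39 / 7.652e+08 = 1.715e-10 m³/m.

value=1.715e-10 m^3/m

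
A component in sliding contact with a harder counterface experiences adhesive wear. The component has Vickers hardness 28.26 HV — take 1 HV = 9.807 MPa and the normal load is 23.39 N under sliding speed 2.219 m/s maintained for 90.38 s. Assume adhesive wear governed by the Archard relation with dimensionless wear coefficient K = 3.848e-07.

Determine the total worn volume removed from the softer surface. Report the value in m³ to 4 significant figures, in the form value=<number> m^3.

Each operation runs at full float precision. Intermediates are printed rounded, and a lone final rounding to 4 significant figures.
Convert: Distance L = v·t = 2.219 m/s × 90.38 s = 200.6 m.
Convert: Hardness H = 28.26 HV × 9.807 MPa/HV = 277.1 MPa = 2.771e+08 Pa.
In SI base units, W = 23.39 N, H = 2.771e+08 Pa, K = 3.848e-07.
By Archard's law, V = K·W·L/H = 3.848e-07 · 23.39 · 200.6 / 2.771e+08 = 6.513e-12 m³.

value=6.513e-12 m^3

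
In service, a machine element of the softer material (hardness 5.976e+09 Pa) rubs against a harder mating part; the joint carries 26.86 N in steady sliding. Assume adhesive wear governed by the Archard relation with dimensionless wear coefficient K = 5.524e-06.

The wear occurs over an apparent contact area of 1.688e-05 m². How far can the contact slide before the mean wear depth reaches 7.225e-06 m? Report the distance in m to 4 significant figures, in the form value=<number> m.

The algebra runs at full precision; quoted intermediates are rounded — one last rounding, at 4 significant digits.
Collected in SI base units: W = 26.86 N, H = 5.976e+09 Pa, K = 5.524e-06.
Limit volume V_lim = h_lim·A = 7.225e-06 · 1.688e-05 = 1.220e-10 m³.
Life L = V_lim·H/(K·W) = 1.220e-10 · 5.976e+09 / (5.524e-06 · 26.86) = 4912 m.

value=4912 m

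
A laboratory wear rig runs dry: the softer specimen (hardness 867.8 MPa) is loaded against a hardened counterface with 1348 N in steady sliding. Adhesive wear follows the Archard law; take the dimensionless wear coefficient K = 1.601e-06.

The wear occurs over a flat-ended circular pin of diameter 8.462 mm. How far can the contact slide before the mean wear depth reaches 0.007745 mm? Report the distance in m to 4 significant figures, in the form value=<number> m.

The algebra maintains full float precision, and intermediate values are displayed rounded — one last rounding to 4 significant digits.
Hardness H = 867.8 MPa = 8.678e+08 Pa.
Pin diameter d = 8.462 mm = 0.008462 m. Contact area A = π·d²/4 = π·(0.008462 m)²/4 = 5.624e-05 m².
Depth limit h_lim = 0.007745 mm = 7.745e-06 m.
SI base units throughout: W = 1348 N, H = 8.678e+08 Pa, K = 1.601e-06.
Limit volume V_lim = h_lim·A = 7.745e-06 · 5.624e-05 = 4.356e-10 m³.
So the life L = V_lim·H/(K·W) = 4.356e-10 · 8.678e+08 / (1.601e-06 · 1348) = 175.1 m.

value=175.1 m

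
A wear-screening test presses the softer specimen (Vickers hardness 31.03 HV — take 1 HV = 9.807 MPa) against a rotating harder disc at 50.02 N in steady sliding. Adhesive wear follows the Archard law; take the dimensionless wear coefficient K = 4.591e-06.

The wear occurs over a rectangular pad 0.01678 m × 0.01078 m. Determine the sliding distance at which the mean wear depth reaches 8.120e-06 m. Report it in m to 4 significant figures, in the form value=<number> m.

value=1946 m

The intermediates are displayed rounded, and all working math runs at full precision — rounded once at the end to 4 significant digits.
Convert: Hardness H = 31.03 HV × 9.807 MPa/HV = 304.3 MPa = 3.043e+08 Pa.
Convert: Contact area A = 0.01678 m × 0.01078 m = 1.809e-04 m².
In SI base units: W = 50.02 N, H = 3.043e+08 Pa, K = 4.591e-06.
At the depth limit, V_lim = h_lim·A = 8.120e-06 · 1.809e-04 = 1.469e-09 m³.
Life L = V_lim·H/(K·W) = 1.469e-09 · 3.043e+08 / (4.591e-06 · 50.02) = 1946 m.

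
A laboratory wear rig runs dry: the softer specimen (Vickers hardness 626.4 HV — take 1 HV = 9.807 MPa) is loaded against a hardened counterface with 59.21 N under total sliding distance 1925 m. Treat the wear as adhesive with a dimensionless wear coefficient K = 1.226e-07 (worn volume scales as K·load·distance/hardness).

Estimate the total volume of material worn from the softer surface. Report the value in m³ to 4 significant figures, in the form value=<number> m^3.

Every step maintains full float precision, and shown intermediates are rounded; rounded just once, at 4 significant digits.
Convert: Hardness H = 626.4 HV × 9.807 MPa/HV = 6143 MPa = 6.143e+09 Pa.
Working in SI base units: W = 59.21 N, H = 6.143e+09 Pa, K = 1.226e-07.
Archard volume V = K·W·L/H = 1.226e-07 · 59.21 · 1925 / 6.143e+09 = 2.275e-12 m³.

value=2.275e-12 m^3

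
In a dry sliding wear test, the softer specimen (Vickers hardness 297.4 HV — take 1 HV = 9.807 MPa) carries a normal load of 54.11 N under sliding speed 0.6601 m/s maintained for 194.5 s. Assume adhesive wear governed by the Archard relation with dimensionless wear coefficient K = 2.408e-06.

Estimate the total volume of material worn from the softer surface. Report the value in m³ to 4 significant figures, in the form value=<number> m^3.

value=5.736e-12 m^3

The computation maintains exact precision. Shown intermediates are rounded, and rounded once at the end: four significant digits.
Total distance L = v·t = 0.6601 m/s × 194.5 s = 128.4 m.
Hardness H = 297.4 HV × 9.807 MPa/HV = 2917 MPa = 2.917e+09 Pa.
As SI base values: W = 54.11 N, H = 2.917e+09 Pa, K = 2.408e-06.
Worn volume V = K·W·L/H = 2.408e-06 · 54.11 · 128.4 / 2.917e+09 = 5.736e-12 m³.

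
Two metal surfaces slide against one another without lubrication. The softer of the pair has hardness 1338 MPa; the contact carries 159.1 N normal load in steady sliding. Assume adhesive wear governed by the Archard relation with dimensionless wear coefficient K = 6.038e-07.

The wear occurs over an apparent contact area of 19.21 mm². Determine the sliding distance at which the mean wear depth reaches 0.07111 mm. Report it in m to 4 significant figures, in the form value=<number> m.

All arithmetic runs at full precision; intermediate values appear rounded; a single final rounding, at 4 significant digits.
Convert: Hardness H = 1338 MPa = 1.338e+09 Pa.
Convert: Contact area A = 19.21 mm² = 1.921e-05 m².
Convert: Depth limit h_lim = 0.07111 mm = 7.111e-05 m.
Collected in SI base units: W = 159.1 N, H = 1.338e+09 Pa, K = 6.038e-07.
Wearable volume V_lim = h_lim·A = 7.111e-05 · 1.921e-05 = 1.366e-09 m³.
Thus life L = V_lim·H/(K·W) = 1.366e-09 · 1.338e+09 / (6.038e-07 · 159.1) = 1.903e+04 m.

value=1.903e+04 m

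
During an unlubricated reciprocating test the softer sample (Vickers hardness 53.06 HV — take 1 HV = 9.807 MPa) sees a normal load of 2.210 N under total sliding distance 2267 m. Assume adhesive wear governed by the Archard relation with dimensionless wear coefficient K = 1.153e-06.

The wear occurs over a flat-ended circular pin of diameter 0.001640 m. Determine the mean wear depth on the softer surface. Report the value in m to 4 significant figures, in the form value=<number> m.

value=5.255e-06 m

Intermediates appear rounded. All working math holds exact precision — a single final rounding to 4 significant figures.
Hardness H = 53.06 HV × 9.807 MPa/HV = 520.4 MPa = 5.204e+08 Pa.
Contact area A = π·d²/4 = π·(0.001640 m)²/4 = 2.112e-06 m².
In SI base units, W = 2.210 N, H = 5.204e+08 Pa, K = 1.153e-06.
Archard relation: V = K·W·L/H = 1.153e-06 · 2.210 · 2267 / 5.204e+08 = 1.110e-11 m³.
Depth of wear h = V/A = 1.110e-11 / 2.112e-06 = 5.255e-06 m.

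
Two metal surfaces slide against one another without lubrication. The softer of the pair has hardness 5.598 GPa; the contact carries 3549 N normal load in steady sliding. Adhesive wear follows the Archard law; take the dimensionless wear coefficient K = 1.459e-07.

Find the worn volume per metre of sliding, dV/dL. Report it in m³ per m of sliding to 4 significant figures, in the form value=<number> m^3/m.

Intermediates are displayed rounded, and every step holds exact precision. Rounded once at the end, at four significant digits.
Hardness H = 5.598 GPa = 5.598e+09 Pa.
Restated in SI base units: W = 3549 N, H = 5.598e+09 Pa, K = 1.459e-07.
The wear rate dV/dL = K·W/H (no L dependence): 1.459e-07 · 3549 / 5.598e+09 = 9.250e-14 m³/m.

value=9.250e-14 m^3/m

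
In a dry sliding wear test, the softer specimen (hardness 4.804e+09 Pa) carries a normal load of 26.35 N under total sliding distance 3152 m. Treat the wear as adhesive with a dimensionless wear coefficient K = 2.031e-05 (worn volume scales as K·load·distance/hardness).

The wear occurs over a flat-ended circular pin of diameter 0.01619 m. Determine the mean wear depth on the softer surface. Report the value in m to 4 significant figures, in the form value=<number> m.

value=1.706e-06 m

Quoted intermediates are rounded — every step holds exact precision. Rounded just once: 4 significant figures.
Convert: Contact area A = π·d²/4 = π·(0.01619 m)²/4 = 2.059e-04 m².
Working in SI base units: W = 26.35 N, H = 4.804e+09 Pa, K = 2.031e-05.
The Archard volume V = K·W·L/H = 2.031e-05 · 26.35 · 3152 / 4.804e+09 = 3.511e-10 m³.
Average depth h = V/A = 3.511e-10 / 2.059e-04 = 1.706e-06 m.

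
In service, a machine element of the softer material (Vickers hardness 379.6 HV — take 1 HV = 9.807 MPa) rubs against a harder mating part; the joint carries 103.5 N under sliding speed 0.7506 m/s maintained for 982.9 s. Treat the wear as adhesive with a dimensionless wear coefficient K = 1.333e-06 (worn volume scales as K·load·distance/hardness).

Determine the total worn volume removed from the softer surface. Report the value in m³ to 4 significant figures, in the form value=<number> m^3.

value=2.734e-11 m^3

The intermediates appear rounded. The algebra holds full precision. Rounded once at the end: four significant digits.
Convert: Path length L = v·t = 0.7506 m/s × 982.9 s = 737.8 m.
Convert: Hardness H = 379.6 HV × 9.807 MPa/HV = 3723 MPa = 3.723e+09 Pa.
In SI base units: W = 103.5 N, H = 3.723e+09 Pa, K = 1.333e-06.
Archard relation: V = K·W·L/H = 1.333e-06 · 103.5 · 737.8 / 3.723e+09 = 2.734e-11 m³.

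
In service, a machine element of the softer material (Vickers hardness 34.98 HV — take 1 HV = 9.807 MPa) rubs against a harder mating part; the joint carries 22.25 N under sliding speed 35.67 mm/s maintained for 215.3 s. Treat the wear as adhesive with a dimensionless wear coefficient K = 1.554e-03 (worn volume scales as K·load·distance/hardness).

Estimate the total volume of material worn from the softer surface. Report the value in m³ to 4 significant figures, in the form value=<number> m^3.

value=7.741e-10 m^3

The algebra runs at full float precision; intermediate values appear rounded, and a lone final rounding, at four significant digits.
Sliding speed v = 35.67 mm/s = 0.03567 m/s. Total distance L = v·t = 0.03567 m/s × 215.3 s = 7.680 m.
Hardness H = 34.98 HV × 9.807 MPa/HV = 343.0 MPa = 3.430e+08 Pa.
Collected in SI base units: W = 22.25 N, H = 3.430e+08 Pa, K = 1.554e-03.
Archard relation: V = K·W·L/H = 1.554e-03 · 22.25 · 7.680 / 3.430e+08 = 7.741e-10 m³.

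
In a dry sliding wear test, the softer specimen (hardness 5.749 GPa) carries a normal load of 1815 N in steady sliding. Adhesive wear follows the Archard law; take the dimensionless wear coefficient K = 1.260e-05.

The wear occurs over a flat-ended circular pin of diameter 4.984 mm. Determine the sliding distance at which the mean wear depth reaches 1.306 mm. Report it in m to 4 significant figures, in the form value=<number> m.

value=6405 m

All arithmetic maintains full float precision; intermediates appear rounded — rounded once at the end: 4 significant digits.
Hardness H = 5.749 GPa = 5.749e+09 Pa.
Pin diameter d = 4.984 mm = 0.004984 m. Contact area A = π·d²/4 = π·(0.004984 m)²/4 = 1.951e-05 m².
Depth limit h_lim = 1.306 mm = 0.001306 m.
SI base units throughout: W = 1815 N, H = 5.749e+09 Pa, K = 1.260e-05.
Wearable volume V_lim = h_lim·A = 0.001306 · 1.951e-05 = 2.548e-08 m³.
Sliding life L = V_lim·H/(K·W) = 2.548e-08 · 5.749e+09 / (1.260e-05 · 1815) = 6405 m.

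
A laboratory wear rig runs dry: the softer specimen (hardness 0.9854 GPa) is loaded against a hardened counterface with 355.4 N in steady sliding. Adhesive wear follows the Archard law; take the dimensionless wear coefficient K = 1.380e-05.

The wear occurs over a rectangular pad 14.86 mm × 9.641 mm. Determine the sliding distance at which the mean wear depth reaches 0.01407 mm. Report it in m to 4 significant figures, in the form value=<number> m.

Intermediate values are shown rounded. The computation maintains exact precision. Rounded just once to 4 significant figures.
Hardness H = 0.9854 GPa = 9.854e+08 Pa.
Pad sides 14.86 mm × 9.641 mm = 0.01486 m × 0.009641 m. Contact area A = 0.01486 m × 0.009641 m = 1.433e-04 m².
Depth limit h_lim = 0.01407 mm = 1.407e-05 m.
Expressed in SI base units: W = 355.4 N, H = 9.854e+08 Pa, K = 1.380e-05.
Allowed volume V_lim = h_lim·A = 1.407e-05 · 1.433e-04 = 2.016e-09 m³.
Life L = V_lim·H/(K·W) = 2.016e-09 · 9.854e+08 / (1.380e-05 · 355.4) = 405.0 m.

value=405.0 m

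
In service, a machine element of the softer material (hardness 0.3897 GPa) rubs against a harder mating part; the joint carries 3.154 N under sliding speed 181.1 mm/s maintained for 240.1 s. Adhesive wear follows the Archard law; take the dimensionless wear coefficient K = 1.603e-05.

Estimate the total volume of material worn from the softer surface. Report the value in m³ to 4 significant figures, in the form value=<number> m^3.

value=5.641e-12 m^3

All working math carries full precision, and shown intermediates are rounded, and a lone final rounding, at four significant figures.
Convert: Sliding speed v = 181.1 mm/s = 0.1811 m/s. Distance L = v·t = 0.1811 m/s × 240.1 s = 43.48 m.
Convert: Hardness H = 0.3897 GPa = 3.897e+08 Pa.
Expressed in SI base units: W = 3.154 N, H = 3.897e+08 Pa, K = 1.603e-05.
By Archard's law, V = K·W·L/H = 1.603e-05 · 3.154 · 43.48 / 3.897e+08 = 5.641e-12 m³.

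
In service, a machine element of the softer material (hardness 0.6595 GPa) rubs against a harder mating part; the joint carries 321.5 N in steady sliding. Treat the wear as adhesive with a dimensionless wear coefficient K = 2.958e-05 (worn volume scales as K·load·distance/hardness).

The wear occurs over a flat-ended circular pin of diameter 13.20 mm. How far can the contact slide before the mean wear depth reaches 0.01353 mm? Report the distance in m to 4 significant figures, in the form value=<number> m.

All arithmetic runs at exact precision; the intermediates appear rounded — a lone final rounding: 4 significant figures.
Hardness H = 0.6595 GPa = 6.595e+08 Pa.
Pin diameter d = 13.20 mm = 0.01320 m. Contact area A = π·d²/4 = π·(0.01320 m)²/4 = 1.368e-04 m².
Depth limit h_lim = 0.01353 mm = 1.353e-05 m.
Restated in SI base units: W = 321.5 N, H = 6.595e+08 Pa, K = 2.958e-05.
Volume at the limit: V_lim = h_lim·A = 1.353e-05 · 1.368e-04 = 1.852e-09 m³.
Sliding life L = V_lim·H/(K·W) = 1.852e-09 · 6.595e+08 / (2.958e-05 · 321.5) = 128.4 m.

value=128.4 m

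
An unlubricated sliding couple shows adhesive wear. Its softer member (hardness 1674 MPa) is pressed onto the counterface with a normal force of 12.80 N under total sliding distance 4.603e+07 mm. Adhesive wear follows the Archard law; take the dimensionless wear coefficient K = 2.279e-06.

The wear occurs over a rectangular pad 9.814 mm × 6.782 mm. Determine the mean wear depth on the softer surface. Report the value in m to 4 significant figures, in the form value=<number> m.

value=1.205e-05 m

The algebra holds full float precision; intermediates are shown rounded — a single final rounding, at 4 significant figures.
Convert: Sliding distance L = 4.603e+07 mm = 4.603e+04 m.
Convert: Hardness H = 1674 MPa = 1.674e+09 Pa.
Convert: Pad sides 9.814 mm × 6.782 mm = 0.009814 m × 0.006782 m. Contact area A = 0.009814 m × 0.006782 m = 6.656e-05 m².
In SI base units: W = 12.80 N, H = 1.674e+09 Pa, K = 2.279e-06.
Volume removed: V = K·W·L/H = 2.279e-06 · 12.80 · 4.603e+04 / 1.674e+09 = 8.021e-10 m³.
Mean depth h = V/A = 8.021e-10 / 6.656e-05 = 1.205e-05 m.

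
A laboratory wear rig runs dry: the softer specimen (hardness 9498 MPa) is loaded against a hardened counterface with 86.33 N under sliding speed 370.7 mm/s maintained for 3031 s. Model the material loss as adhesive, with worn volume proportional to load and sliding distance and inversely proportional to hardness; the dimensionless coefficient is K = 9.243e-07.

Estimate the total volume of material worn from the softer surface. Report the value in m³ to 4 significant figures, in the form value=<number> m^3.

value=9.440e-12 m^3

The computation holds full precision; printed values are rounded — rounded just once, at four significant digits.
Convert: Sliding speed v = 370.7 mm/s = 0.3707 m/s. The distance L = v·t = 0.3707 m/s × 3031 s = 1124 m.
Convert: Hardness H = 9498 MPa = 9.498e+09 Pa.
SI base units throughout: W = 86.33 N, H = 9.498e+09 Pa, K = 9.243e-07.
Archard relation: V = K·W·L/H = 9.243e-07 · 86.33 · 1124 / 9.498e+09 = 9.440e-12 m³.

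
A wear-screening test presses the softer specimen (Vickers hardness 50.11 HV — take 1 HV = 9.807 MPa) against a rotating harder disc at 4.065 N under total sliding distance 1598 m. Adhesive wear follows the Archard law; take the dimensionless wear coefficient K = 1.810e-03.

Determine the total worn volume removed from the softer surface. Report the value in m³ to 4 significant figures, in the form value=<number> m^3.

All working math keeps full float precision. Shown intermediates are rounded; one last rounding: four significant digits.
Hardness H = 50.11 HV × 9.807 MPa/HV = 491.4 MPa = 4.914e+08 Pa.
Collected in SI base units: W = 4.065 N, H = 4.914e+08 Pa, K = 1.810e-03.
Volume removed: V = K·W·L/H = 1.810e-03 · 4.065 · 1598 / 4.914e+08 = 2.393e-08 m³.

value=2.393e-08 m^3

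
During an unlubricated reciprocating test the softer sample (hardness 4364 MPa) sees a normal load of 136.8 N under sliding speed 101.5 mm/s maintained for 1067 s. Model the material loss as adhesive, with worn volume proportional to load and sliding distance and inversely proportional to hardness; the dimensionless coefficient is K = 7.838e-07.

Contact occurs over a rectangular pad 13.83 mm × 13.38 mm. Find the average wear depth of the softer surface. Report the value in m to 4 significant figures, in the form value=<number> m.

value=1.438e-08 m

All working math carries full precision, and intermediate values are printed rounded. Rounded once at the end, at four significant figures.
Convert: Sliding speed v = 101.5 mm/s = 0.1015 m/s. The distance L = v·t = 0.1015 m/s × 1067 s = 108.3 m.
Convert: Hardness H = 4364 MPa = 4.364e+09 Pa.
Convert: Pad sides 13.83 mm × 13.38 mm = 0.01383 m × 0.01338 m. Contact area A = 0.01383 m × 0.01338 m = 1.850e-04 m².
In SI base units, W = 136.8 N, H = 4.364e+09 Pa, K = 7.838e-07.
Apply Archard: V = K·W·L/H = 7.838e-07 · 136.8 · 108.3 / 4.364e+09 = 2.661e-12 m³.
Mean wear depth h = V/A = 2.661e-12 / 1.850e-04 = 1.438e-08 m.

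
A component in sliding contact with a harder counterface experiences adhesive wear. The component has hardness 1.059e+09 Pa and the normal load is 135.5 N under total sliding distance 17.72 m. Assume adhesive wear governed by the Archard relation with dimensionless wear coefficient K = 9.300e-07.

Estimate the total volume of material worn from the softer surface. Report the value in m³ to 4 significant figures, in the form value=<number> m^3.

value=2.109e-12 m^3

Intermediates are shown rounded, and the computation maintains full float precision — rounded just once: 4 significant digits.
In SI base units, W = 135.5 N, H = 1.059e+09 Pa, K = 9.300e-07.
Apply Archard: V = K·W·L/H = 9.300e-07 · 135.5 · 17.72 / 1.059e+09 = 2.109e-12 m³.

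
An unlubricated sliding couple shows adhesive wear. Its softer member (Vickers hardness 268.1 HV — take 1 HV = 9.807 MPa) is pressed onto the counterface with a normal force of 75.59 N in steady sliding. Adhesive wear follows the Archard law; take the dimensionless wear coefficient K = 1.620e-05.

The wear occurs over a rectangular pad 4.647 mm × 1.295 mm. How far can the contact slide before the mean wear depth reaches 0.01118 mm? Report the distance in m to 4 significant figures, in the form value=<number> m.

Intermediates are displayed rounded; all arithmetic runs at exact precision. Rounded just once to 4 significant figures.
Convert: Hardness H = 268.1 HV × 9.807 MPa/HV = 2629 MPa = 2.629e+09 Pa.
Convert: Pad sides 4.647 mm × 1.295 mm = 0.004647 m × 0.001295 m. Contact area A = 0.004647 m × 0.001295 m = 6.018e-06 m².
Convert: Depth limit h_lim = 0.01118 mm = 1.118e-05 m.
SI base units throughout: W = 75.59 N, H = 2.629e+09 Pa, K = 1.620e-05.
Permissible volume V_lim = h_lim·A = 1.118e-05 · 6.018e-06 = 6.728e-11 m³.
So the life L = V_lim·H/(K·W) = 6.728e-11 · 2.629e+09 / (1.620e-05 · 75.59) = 144.5 m.

value=144.5 m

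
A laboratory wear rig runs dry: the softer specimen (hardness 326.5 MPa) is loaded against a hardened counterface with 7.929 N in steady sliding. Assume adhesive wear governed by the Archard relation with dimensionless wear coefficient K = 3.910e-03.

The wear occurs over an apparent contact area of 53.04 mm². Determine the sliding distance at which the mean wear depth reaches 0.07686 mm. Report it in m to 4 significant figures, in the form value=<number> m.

Each operation maintains exact precision. The intermediates are displayed rounded — rounded just once, at four significant digits.
Hardness H = 326.5 MPa = 3.265e+08 Pa.
Contact area A = 53.04 mm² = 5.304e-05 m².
Depth limit h_lim = 0.07686 mm = 7.686e-05 m.
Collected in SI base units: W = 7.929 N, H = 3.265e+08 Pa, K = 3.910e-03.
Limit volume V_lim = h_lim·A = 7.686e-05 · 5.304e-05 = 4.077e-09 m³.
Life L = V_lim·H/(K·W) = 4.077e-09 · 3.265e+08 / (3.910e-03 · 7.929) = 42.93 m.

value=42.93 m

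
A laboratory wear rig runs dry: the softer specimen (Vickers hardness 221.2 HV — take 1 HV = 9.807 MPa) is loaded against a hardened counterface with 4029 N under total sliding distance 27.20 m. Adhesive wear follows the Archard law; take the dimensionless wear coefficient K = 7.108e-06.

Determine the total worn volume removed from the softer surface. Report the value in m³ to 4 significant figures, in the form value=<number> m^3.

The computation keeps full float precision — the intermediates appear rounded; rounded once at the end to four significant digits.
Convert: Hardness H = 221.2 HV × 9.807 MPa/HV = 2169 MPa = 2.169e+09 Pa.
Expressed in SI base units: W = 4029 N, H = 2.169e+09 Pa, K = 7.108e-06.
The Archard volume V = K·W·L/H = 7.108e-06 · 4029 · 27.20 / 2.169e+09 = 3.591e-10 m³.

value=3.591e-10 m^3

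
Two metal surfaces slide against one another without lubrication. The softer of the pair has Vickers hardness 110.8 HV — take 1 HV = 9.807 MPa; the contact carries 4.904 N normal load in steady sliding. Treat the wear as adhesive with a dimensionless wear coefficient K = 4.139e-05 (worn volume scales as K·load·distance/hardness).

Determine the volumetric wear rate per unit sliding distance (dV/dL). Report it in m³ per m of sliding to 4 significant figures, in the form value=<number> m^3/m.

All working math maintains exact precision, and shown intermediates are rounded, and one last rounding, at four significant digits.
Hardness H = 110.8 HV × 9.807 MPa/HV = 1087 MPa = 1.087e+09 Pa.
Restated in SI base units: W = 4.904 N, H = 1.087e+09 Pa, K = 4.139e-05.
Sliding wear rate dV/dL = K·W/H: 4.139e-05 · 4.904 / 1.087e+09 = 1.868e-13 m³/m.

value=1.868e-13 m^3/m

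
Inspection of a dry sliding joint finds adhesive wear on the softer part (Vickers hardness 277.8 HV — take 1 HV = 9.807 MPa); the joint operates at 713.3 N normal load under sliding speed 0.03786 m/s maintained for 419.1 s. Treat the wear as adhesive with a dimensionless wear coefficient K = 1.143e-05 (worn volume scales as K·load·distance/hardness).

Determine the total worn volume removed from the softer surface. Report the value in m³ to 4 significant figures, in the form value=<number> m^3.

value=4.748e-11 m^3

Every step carries full precision. Intermediate values are shown rounded — a lone final rounding, at 4 significant digits.
Distance L = v·t = 0.03786 m/s × 419.1 s = 15.87 m.
Hardness H = 277.8 HV × 9.807 MPa/HV = 2724 MPa = 2.724e+09 Pa.
In SI base units, W = 713.3 N, H = 2.724e+09 Pa, K = 1.143e-05.
Volume removed: V = K·W·L/H = 1.143e-05 · 713.3 · 15.87 / 2.724e+09 = 4.748e-11 m³.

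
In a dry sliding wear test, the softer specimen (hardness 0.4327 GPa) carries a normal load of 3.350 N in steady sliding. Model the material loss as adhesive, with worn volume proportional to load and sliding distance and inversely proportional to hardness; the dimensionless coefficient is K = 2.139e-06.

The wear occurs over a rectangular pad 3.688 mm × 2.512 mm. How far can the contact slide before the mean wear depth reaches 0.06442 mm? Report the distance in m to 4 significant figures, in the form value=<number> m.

value=3.604e+04 m

Every step maintains exact precision. Intermediate values are printed rounded — rounded once at the end to four significant digits.
Hardness H = 0.4327 GPa = 4.327e+08 Pa.
Pad sides 3.688 mm × 2.512 mm = 0.003688 m × 0.002512 m. Contact area A = 0.003688 m × 0.002512 m = 9.264e-06 m².
Depth limit h_lim = 0.06442 mm = 6.442e-05 m.
In SI base units, W = 3.350 N, H = 4.327e+08 Pa, K = 2.139e-06.
Wearable volume V_lim = h_lim·A = 6.442e-05 · 9.264e-06 = 5.968e-10 m³.
Inverting, life L = V_lim·H/(K·W) = 5.968e-10 · 4.327e+08 / (2.139e-06 · 3.350) = 3.604e+04 m.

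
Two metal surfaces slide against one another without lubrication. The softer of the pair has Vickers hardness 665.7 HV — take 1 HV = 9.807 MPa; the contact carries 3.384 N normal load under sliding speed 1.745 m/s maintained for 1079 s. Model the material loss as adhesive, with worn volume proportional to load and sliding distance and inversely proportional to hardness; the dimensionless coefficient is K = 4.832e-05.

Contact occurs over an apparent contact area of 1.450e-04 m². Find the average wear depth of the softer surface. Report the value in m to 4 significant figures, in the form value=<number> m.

value=3.252e-07 m

Intermediates are printed rounded — all working math carries full float precision, and a lone final rounding, at 4 significant figures.
Convert: Distance covered L = v·t = 1.745 m/s × 1079 s = 1883 m.
Convert: Hardness H = 665.7 HV × 9.807 MPa/HV = 6529 MPa = 6.529e+09 Pa.
In SI base units, W = 3.384 N, H = 6.529e+09 Pa, K = 4.832e-05.
Archard relation: V = K·W·L/H = 4.832e-05 · 3.384 · 1883 / 6.529e+09 = 4.716e-11 m³.
Mean wear depth h = V/A = 4.716e-11 / 1.450e-04 = 3.252e-07 m.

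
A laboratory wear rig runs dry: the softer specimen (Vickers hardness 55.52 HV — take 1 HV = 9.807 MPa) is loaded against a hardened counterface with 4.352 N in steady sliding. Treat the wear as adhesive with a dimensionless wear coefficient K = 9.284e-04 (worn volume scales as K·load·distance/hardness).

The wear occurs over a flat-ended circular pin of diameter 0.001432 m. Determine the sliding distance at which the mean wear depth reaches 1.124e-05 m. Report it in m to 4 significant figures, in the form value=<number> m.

value=2.440 m

Every step carries full precision, and intermediates appear rounded; a single final rounding to 4 significant figures.
Convert: Hardness H = 55.52 HV × 9.807 MPa/HV = 544.5 MPa = 5.445e+08 Pa.
Convert: Contact area A = π·d²/4 = π·(0.001432 m)²/4 = 1.611e-06 m².
Working in SI base units: W = 4.352 N, H = 5.445e+08 Pa, K = 9.284e-04.
Wearable volume V_lim = h_lim·A = 1.124e-05 · 1.611e-06 = 1.810e-11 m³.
Sliding life L = V_lim·H/(K·W) = 1.810e-11 · 5.445e+08 / (9.284e-04 · 4.352) = 2.440 m.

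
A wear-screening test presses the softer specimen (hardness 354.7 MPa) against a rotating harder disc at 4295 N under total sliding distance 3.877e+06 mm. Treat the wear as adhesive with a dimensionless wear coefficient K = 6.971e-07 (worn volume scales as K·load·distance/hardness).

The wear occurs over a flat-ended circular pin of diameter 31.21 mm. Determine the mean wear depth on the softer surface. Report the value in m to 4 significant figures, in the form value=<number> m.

value=4.278e-05 m

The algebra maintains full float precision. Printed values are rounded. Rounded once at the end: 4 significant digits.
Convert: The distance L = 3.877e+06 mm = 3877 m.
Convert: Hardness H = 354.7 MPa = 3.547e+08 Pa.
Convert: Pin diameter d = 31.21 mm = 0.03121 m. Contact area A = π·d²/4 = π·(0.03121 m)²/4 = 7.650e-04 m².
Working in SI base units: W = 4295 N, H = 3.547e+08 Pa, K = 6.971e-07.
Wear volume V = K·W·L/H = 6.971e-07 · 4295 · 3877 / 3.547e+08 = 3.273e-08 m³.
Mean wear depth h = V/A = 3.273e-08 / 7.650e-04 = 4.278e-05 m.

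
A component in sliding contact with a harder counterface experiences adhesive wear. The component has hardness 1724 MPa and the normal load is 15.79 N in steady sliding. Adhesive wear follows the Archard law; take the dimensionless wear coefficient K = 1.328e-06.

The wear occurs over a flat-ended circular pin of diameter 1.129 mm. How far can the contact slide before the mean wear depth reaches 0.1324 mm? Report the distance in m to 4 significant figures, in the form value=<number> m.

value=1.090e+04 m

The intermediates are displayed rounded, and every step keeps full precision, and one last rounding: 4 significant figures.
Hardness H = 1724 MPa = 1.724e+09 Pa.
Pin diameter d = 1.129 mm = 0.001129 m. Contact area A = π·d²/4 = π·(0.001129 m)²/4 = 1.001e-06 m².
Depth limit h_lim = 0.1324 mm = 1.324e-04 m.
Working in SI base units: W = 15.79 N, H = 1.724e+09 Pa, K = 1.328e-06.
Wearable volume V_lim = h_lim·A = 1.324e-04 · 1.001e-06 = 1.325e-10 m³.
Sliding life L = V_lim·H/(K·W) = 1.325e-10 · 1.724e+09 / (1.328e-06 · 15.79) = 1.090e+04 m.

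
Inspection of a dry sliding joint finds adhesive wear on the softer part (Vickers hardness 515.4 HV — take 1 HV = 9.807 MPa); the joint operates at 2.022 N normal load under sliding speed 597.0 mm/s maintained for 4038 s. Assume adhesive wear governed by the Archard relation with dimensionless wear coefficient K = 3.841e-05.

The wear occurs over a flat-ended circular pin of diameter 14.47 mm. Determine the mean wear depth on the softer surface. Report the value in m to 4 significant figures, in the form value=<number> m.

All working math holds full precision; the intermediates are shown rounded; rounded just once, at 4 significant digits.
Convert: Sliding speed v = 597.0 mm/s = 0.5970 m/s. Total distance L = v·t = 0.5970 m/s × 4038 s = 2411 m.
Convert: Hardness H = 515.4 HV × 9.807 MPa/HV = 5055 MPa = 5.055e+09 Pa.
Convert: Pin diameter d = 14.47 mm = 0.01447 m. Contact area A = π·d²/4 = π·(0.01447 m)²/4 = 1.644e-04 m².
In SI base units: W = 2.022 N, H = 5.055e+09 Pa, K = 3.841e-05.
The Archard volume V = K·W·L/H = 3.841e-05 · 2.022 · 2411 / 5.055e+09 = 3.704e-11 m³.
Average depth h = V/A = 3.704e-11 / 1.644e-04 = 2.252e-07 m.

value=2.252e-07 m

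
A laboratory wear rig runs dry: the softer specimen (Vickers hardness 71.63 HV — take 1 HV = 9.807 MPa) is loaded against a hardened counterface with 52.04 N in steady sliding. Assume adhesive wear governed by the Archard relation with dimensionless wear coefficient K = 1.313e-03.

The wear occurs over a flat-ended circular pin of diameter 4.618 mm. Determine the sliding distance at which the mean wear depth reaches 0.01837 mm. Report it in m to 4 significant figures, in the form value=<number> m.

All working math runs at full float precision. Intermediate values are printed rounded, and one final rounding, at 4 significant figures.
Hardness H = 71.63 HV × 9.807 MPa/HV = 702.5 MPa = 7.025e+08 Pa.
Pin diameter d = 4.618 mm = 0.004618 m. Contact area A = π·d²/4 = π·(0.004618 m)²/4 = 1.675e-05 m².
Depth limit h_lim = 0.01837 mm = 1.837e-05 m.
In SI base units: W = 52.04 N, H = 7.025e+08 Pa, K = 1.313e-03.
At the depth limit, V_lim = h_lim·A = 1.837e-05 · 1.675e-05 = 3.077e-10 m³.
Life L = V_lim·H/(K·W) = 3.077e-10 · 7.025e+08 / (1.313e-03 · 52.04) = 3.163 m.

value=3.163 m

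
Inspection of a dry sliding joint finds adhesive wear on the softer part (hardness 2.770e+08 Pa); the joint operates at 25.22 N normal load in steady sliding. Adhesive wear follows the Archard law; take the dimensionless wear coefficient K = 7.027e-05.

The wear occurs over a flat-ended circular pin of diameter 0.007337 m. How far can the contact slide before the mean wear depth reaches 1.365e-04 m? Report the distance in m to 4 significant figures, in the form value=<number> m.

The intermediates are displayed rounded. Each operation keeps exact precision. Rounded just once to four significant figures.
Convert: Contact area A = π·d²/4 = π·(0.007337 m)²/4 = 4.228e-05 m².
In SI base units: W = 25.22 N, H = 2.770e+08 Pa, K = 7.027e-05.
Volume at the limit: V_lim = h_lim·A = 1.365e-04 · 4.228e-05 = 5.771e-09 m³.
Life L = V_lim·H/(K·W) = 5.771e-09 · 2.770e+08 / (7.027e-05 · 25.22) = 902.0 m.

value=902.0 m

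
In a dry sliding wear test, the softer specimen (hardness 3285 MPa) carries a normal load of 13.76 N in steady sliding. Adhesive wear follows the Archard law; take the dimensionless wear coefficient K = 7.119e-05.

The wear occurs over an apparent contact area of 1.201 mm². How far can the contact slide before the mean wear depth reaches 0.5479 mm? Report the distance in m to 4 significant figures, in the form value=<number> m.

value=2207 m

Every step maintains full float precision; the intermediates appear rounded, and one final rounding to 4 significant digits.
Hardness H = 3285 MPa = 3.285e+09 Pa.
Contact area A = 1.201 mm² = 1.201e-06 m².
Depth limit h_lim = 0.5479 mm = 5.479e-04 m.
In SI base units: W = 13.76 N, H = 3.285e+09 Pa, K = 7.119e-05.
At the depth limit, V_lim = h_lim·A = 5.479e-04 · 1.201e-06 = 6.580e-10 m³.
Inverting, life L = V_lim·H/(K·W) = 6.580e-10 · 3.285e+09 / (7.119e-05 · 13.76) = 2207 m.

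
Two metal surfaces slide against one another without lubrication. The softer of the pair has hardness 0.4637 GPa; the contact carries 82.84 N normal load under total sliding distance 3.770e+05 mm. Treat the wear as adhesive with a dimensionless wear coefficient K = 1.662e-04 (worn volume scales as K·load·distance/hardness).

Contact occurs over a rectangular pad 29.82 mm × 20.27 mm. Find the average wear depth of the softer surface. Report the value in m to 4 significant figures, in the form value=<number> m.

All working math runs at full precision, and intermediate values are shown rounded — a single final rounding to 4 significant digits.
Convert: The distance L = 3.770e+05 mm = 377.0 m.
Convert: Hardness H = 0.4637 GPa = 4.637e+08 Pa.
Convert: Pad sides 29.82 mm × 20.27 mm = 0.02982 m × 0.02027 m. Contact area A = 0.02982 m × 0.02027 m = 6.045e-04 m².
In SI base units: W = 82.84 N, H = 4.637e+08 Pa, K = 1.662e-04.
By Archard's law, V = K·W·L/H = 1.662e-04 · 82.84 · 377.0 / 4.637e+08 = 1.119e-08 m³.
Depth h = V/A = 1.119e-08 / 6.045e-04 = 1.852e-05 m.

value=1.852e-05 m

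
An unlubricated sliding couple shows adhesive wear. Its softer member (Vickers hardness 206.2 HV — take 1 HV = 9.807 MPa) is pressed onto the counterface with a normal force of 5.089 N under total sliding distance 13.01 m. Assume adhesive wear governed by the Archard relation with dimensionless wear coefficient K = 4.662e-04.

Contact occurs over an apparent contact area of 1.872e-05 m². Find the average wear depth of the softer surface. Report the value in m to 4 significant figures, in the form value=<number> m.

All working math runs at full precision. Intermediates appear rounded — a single final rounding to 4 significant figures.
Hardness H = 206.2 HV × 9.807 MPa/HV = 2022 MPa = 2.022e+09 Pa.
Collected in SI base units: W = 5.089 N, H = 2.022e+09 Pa, K = 4.662e-04.
Archard relation: V = K·W·L/H = 4.662e-04 · 5.089 · 13.01 / 2.022e+09 = 1.526e-11 m³.
Depth of wear h = V/A = 1.526e-11 / 1.872e-05 = 8.154e-07 m.

value=8.154e-07 m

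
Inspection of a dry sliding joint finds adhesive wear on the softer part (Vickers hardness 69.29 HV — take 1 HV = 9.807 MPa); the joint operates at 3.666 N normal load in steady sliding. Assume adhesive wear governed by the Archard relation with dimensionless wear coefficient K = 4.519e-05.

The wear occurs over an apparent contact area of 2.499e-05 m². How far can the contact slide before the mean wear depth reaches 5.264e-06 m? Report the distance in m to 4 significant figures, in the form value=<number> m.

The algebra runs at full float precision — intermediates are displayed rounded, and a single final rounding: four significant digits.
Hardness H = 69.29 HV × 9.807 MPa/HV = 679.5 MPa = 6.795e+08 Pa.
In SI base units: W = 3.666 N, H = 6.795e+08 Pa, K = 4.519e-05.
Wearable volume V_lim = h_lim·A = 5.264e-06 · 2.499e-05 = 1.315e-10 m³.
So the life L = V_lim·H/(K·W) = 1.315e-10 · 6.795e+08 / (4.519e-05 · 3.666) = 539.6 m.

value=539.6 m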